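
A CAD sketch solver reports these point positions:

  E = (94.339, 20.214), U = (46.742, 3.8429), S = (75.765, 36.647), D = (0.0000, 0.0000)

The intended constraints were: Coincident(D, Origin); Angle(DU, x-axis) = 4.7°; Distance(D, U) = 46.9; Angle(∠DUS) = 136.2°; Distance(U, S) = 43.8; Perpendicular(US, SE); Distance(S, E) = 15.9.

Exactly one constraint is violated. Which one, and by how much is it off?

Distance(S, E) = 15.9 — off by 8.90.

D = (0.00, 0.00) ✓; DU at 4.700° ✓; |DU| = 46.90 ✓; ∠DUS = 136.2° ✓; |US| = 43.80 ✓; ∠(US, SE) = 90.00° ✓; |SE| = 24.80 ✗.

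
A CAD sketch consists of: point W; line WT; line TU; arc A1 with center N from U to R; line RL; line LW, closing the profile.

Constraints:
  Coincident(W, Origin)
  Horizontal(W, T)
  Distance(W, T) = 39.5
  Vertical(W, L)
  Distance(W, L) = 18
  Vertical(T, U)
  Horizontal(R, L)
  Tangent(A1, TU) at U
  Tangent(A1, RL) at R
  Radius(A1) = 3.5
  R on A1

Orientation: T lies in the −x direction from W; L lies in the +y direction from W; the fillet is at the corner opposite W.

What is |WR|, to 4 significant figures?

40.25

W is at the origin; W and T share the same y with |WT| = 39.5 and T on the −x side, so T = (-39.50, 0.000). W and L share the same x with |WL| = 18.0 and L on the +y side, so L = (0.000, 18.00). The virtual corner opposite W is at (-39.50, 18.00). A1 meets TU tangentially, so NU is at right angles to TU and since A1 is tangent to RL there, NR ⟂ RL, with radius 3.5, so the center N sits 3.5 in from both sides at N = (-36.00, 14.50). That places the tangent points at U = (-39.50, 14.50) on TU and R = (-36.00, 18.00) on RL. Then |WR| = |R − W| = 40.25.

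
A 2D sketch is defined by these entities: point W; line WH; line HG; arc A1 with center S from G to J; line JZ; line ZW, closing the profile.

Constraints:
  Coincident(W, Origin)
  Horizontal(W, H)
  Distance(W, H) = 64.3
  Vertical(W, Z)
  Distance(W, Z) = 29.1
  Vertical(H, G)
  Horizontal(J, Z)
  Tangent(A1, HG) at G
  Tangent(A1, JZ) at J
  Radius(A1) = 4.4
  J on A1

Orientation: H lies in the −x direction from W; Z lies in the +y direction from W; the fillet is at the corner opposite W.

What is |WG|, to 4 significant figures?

68.88

The virtual corner opposite W is at (-64.30, 29.10). The tangent condition forces SG to be normal to HG and the tangent condition forces SJ to be normal to JZ, with radius 4.4, so the center S sits 4.4 in from both sides at S = (-59.90, 24.70). That places the tangent points at G = (-64.30, 24.70) on HG and J = (-59.90, 29.10) on JZ. Then |WG| = |G − W| = 68.88.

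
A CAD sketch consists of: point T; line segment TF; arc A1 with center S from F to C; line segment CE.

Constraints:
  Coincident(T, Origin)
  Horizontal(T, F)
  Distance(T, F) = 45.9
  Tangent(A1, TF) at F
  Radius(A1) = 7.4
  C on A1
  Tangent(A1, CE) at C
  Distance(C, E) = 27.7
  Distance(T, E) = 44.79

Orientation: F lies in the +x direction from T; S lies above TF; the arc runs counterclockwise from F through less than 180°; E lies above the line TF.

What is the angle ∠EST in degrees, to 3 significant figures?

68.5°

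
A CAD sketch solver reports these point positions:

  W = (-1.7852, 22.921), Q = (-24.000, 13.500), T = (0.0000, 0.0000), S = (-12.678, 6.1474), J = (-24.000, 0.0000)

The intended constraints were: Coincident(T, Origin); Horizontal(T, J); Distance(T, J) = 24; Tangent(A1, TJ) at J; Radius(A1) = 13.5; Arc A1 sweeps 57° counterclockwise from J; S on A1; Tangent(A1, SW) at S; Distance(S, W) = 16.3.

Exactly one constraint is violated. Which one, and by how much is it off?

Distance(S, W) = 16.3 — off by 3.70.

T = (0.00, 0.00) ✓; T.y = 0.00, J.y = 0.00 ✓; |TJ| = 24.00 ✓; ∠(QJ, JT) = 90.00° ✓; |QJ| = 13.50 ✓; bearing(Q→S) − bearing(Q→J) = 57.00° ✓; |QS| = 13.50 ✓; ∠(QS, SW) = 90.00° ✓; |SW| = 20.00 ✗.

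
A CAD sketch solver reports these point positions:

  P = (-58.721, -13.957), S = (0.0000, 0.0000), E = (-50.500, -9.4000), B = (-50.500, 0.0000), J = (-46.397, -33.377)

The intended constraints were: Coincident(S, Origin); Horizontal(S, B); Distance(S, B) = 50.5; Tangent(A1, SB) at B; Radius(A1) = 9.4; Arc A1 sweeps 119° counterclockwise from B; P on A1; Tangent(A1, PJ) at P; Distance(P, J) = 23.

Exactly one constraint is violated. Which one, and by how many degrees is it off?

Tangent(A1, PJ) at P — off by 3.40°.

S = (0.00, 0.00) ✓; S.y = 0.00, B.y = 0.00 ✓; |SB| = 50.50 ✓; ∠(EB, BS) = 90.00° ✓; |EB| = 9.400 ✓; bearing(E→P) − bearing(E→B) = 119.0° ✓; |EP| = 9.400 ✓; ∠(EP, PJ) = 86.60° ✗; |PJ| = 23.00 ✓.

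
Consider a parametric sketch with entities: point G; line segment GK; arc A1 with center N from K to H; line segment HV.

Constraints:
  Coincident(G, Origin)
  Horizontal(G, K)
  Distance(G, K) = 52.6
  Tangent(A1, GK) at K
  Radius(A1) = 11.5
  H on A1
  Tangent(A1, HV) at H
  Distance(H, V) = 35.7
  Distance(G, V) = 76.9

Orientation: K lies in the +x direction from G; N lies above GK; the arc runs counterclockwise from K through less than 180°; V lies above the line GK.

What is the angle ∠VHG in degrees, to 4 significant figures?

94.62°

G is at the origin; G and K share the same y with |GK| = 52.6 and K on the +x side, so K = (52.60, 0.000). A1 meets GK tangentially, so NK is at right angles to GK, so N = K + (0, 11.5) = (52.60, 11.50). Since NH ⟂ HV (tangency), |NV| = √(11.5² + 35.7²) = 37.51 regardless of where H sits on A1. So V lies on both circle(G, 76.9) and circle(N, 37.51); the above-GK intersection is V = (59.84, 48.30). H is the foot of the tangent from V: H = (64.02, 12.85).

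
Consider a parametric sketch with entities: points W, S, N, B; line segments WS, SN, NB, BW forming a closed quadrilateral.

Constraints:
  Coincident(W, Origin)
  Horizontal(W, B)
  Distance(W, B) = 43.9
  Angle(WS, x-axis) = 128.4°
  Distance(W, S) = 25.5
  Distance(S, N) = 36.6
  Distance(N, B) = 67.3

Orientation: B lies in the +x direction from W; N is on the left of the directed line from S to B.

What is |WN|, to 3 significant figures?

52.3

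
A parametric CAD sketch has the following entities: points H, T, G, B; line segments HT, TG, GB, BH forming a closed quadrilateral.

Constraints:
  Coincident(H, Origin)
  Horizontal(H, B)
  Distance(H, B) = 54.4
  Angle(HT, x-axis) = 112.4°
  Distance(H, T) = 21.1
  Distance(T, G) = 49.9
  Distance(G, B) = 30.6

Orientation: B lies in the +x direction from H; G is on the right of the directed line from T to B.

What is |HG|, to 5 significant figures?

31.702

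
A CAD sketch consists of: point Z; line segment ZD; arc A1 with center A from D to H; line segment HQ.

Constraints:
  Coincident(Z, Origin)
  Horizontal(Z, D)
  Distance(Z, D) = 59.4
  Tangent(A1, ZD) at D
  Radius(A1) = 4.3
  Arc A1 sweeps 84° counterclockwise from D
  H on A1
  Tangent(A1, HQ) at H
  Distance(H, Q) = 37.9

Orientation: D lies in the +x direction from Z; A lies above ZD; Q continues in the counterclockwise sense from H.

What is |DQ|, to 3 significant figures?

42.4

On A1, D sits at bearing -90° from A; an 84° counterclockwise sweep puts H at bearing -6°, so H = A + 4.3·(cos -6°, sin -6°) = (63.7, 3.85). A1 meets HQ tangentially, so AH is at right angles to HQ, so HQ runs along (−sin -6°, cos -6°); with |HQ| = 37.9, Q = (67.6, 41.5). Then |DQ| = |Q − D| = 42.4.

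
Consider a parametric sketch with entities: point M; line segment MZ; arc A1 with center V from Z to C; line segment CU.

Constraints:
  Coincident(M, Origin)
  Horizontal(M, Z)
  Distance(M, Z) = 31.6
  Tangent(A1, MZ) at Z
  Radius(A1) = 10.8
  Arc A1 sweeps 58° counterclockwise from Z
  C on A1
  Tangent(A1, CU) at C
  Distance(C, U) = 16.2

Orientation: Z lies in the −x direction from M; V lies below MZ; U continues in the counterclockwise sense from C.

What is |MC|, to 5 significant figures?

41.074

Tangency of A1 to MZ means the radius VZ is perpendicular to MZ, so V = Z + (0, -10.8) = (-31.600, -10.800). On A1, Z sits at bearing 90° from V; a 58° counterclockwise sweep puts C at bearing 148°, so C = V + 10.8·(cos 148°, sin 148°) = (-40.759, -5.0769). Then |MC| = |C − M| = 41.074.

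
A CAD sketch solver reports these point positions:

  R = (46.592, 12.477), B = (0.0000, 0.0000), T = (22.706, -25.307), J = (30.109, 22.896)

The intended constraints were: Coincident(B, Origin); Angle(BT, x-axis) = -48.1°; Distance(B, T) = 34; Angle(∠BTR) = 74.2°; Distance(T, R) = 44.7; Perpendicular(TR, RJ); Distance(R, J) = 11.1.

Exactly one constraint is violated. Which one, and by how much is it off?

Distance(R, J) = 11.1 — off by 8.40.

B = (0.00, 0.00) ✓; BT at -48.10° ✓; |BT| = 34.00 ✓; ∠BTR = 74.20° ✓; |TR| = 44.70 ✓; ∠(TR, RJ) = 90.00° ✓; |RJ| = 19.50 ✗.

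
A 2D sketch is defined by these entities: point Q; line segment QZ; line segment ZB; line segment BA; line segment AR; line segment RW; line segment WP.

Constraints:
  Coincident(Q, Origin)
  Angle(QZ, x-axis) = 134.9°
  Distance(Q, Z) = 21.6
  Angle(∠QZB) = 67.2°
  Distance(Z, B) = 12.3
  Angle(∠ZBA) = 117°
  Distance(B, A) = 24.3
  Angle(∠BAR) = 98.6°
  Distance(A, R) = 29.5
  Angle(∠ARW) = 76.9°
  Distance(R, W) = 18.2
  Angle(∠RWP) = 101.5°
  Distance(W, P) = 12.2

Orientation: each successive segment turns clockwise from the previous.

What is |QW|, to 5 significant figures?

16.127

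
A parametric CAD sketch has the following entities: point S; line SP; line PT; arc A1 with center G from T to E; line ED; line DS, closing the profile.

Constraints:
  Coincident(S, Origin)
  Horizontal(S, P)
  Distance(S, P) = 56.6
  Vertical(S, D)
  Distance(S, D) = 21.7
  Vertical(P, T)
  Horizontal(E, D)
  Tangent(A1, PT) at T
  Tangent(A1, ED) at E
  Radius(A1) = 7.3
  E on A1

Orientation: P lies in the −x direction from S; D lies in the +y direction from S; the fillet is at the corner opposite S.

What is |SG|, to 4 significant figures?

51.36

S is at the origin; SP is horizontal with |SP| = 56.6 and P on the −x side, so P = (-56.60, 0.000). S and D share the same x with |SD| = 21.7 and D on the +y side, so D = (0.000, 21.70). The virtual corner opposite S is at (-56.60, 21.70). Tangency of A1 to PT means the radius GT is perpendicular to PT and A1 meets ED tangentially, so GE is at right angles to ED, with radius 7.3, so the center G sits 7.3 in from both sides at G = (-49.30, 14.40). Then |SG| = |G − S| = 51.36.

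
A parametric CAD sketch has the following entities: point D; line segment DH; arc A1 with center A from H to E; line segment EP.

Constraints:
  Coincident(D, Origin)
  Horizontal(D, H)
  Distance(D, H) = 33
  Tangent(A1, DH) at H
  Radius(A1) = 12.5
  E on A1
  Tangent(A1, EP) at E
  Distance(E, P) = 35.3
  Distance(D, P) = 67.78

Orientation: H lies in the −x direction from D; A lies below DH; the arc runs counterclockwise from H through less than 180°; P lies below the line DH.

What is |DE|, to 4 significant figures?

46.70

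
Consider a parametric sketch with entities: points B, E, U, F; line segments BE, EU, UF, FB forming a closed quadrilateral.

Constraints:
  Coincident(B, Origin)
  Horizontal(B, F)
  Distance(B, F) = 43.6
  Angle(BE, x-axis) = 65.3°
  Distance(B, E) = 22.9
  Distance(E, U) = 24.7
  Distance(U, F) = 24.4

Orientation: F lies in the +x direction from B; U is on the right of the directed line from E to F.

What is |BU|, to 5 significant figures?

19.369

B is at the origin; BF is horizontal with |BF| = 43.6 and F in +x, so F = (43.6, 0). BE runs at 65.3° with |BE| = 22.9, so E = (9.5692, 20.805). U is determined by |EU| = 24.7 and |UF| = 24.4 together: it lies at the intersection of circle(E, 24.7) and circle(F, 24.4). With |EF| = 39.887, the foot of the radical line on EF is 20.128 from E and the perpendicular offset is √(24.7² − 20.128²) = 14.316. Taking the right-of-EF solution: U = (19.275, -1.9084).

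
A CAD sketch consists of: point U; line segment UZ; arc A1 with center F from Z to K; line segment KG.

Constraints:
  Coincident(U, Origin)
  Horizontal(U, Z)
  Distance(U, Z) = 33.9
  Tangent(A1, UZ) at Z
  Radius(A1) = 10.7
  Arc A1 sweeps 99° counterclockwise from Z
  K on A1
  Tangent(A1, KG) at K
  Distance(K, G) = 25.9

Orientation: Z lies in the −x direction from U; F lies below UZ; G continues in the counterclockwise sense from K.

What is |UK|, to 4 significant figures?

46.16

U is at the origin; UZ is horizontal with |UZ| = 33.9 and Z on the −x side, so Z = (-33.90, 0.000). Tangency of A1 to UZ means the radius FZ is perpendicular to UZ, so F = Z + (0, -10.7) = (-33.90, -10.70). On A1, Z sits at bearing 90° from F; a 99° counterclockwise sweep puts K at bearing 189°, so K = F + 10.7·(cos 189°, sin 189°) = (-44.47, -12.37). Then |UK| = |K − U| = 46.16.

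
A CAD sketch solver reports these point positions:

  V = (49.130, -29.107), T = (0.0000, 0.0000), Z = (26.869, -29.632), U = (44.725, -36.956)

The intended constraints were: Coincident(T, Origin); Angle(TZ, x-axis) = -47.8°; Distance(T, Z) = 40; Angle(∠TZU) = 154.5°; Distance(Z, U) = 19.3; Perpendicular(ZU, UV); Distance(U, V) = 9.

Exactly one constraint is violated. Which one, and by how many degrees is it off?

Perpendicular(ZU, UV) — off by 7.00°.

T = (0.00, 0.00) ✓; TZ at -47.80° ✓; |TZ| = 40.00 ✓; ∠TZU = 154.5° ✓; |ZU| = 19.30 ✓; ∠(ZU, UV) = 83.00° ✗; |UV| = 9.001 ✓.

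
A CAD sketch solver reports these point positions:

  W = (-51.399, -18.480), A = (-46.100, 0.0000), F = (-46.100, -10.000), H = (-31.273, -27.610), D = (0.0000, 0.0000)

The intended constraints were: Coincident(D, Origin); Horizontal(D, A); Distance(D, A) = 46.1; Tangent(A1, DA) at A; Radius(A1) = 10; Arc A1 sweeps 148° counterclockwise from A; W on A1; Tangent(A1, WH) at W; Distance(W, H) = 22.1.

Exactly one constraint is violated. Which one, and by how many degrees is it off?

Tangent(A1, WH) at W — off by 7.60°.

D = (0.00, 0.00) ✓; D.y = 0.00, A.y = 0.00 ✓; |DA| = 46.10 ✓; ∠(FA, AD) = 90.00° ✓; |FA| = 10.00 ✓; bearing(F→W) − bearing(F→A) = 148.0° ✓; |FW| = 9.999 ✓; ∠(FW, WH) = 82.40° ✗; |WH| = 22.10 ✓.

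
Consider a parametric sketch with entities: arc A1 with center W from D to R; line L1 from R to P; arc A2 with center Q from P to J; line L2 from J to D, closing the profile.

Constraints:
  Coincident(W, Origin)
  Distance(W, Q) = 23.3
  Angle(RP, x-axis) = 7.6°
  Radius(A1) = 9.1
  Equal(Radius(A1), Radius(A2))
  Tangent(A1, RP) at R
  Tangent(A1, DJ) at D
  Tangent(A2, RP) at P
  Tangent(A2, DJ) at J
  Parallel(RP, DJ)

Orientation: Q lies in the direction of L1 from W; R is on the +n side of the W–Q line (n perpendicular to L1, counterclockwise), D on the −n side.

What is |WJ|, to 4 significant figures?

25.01

The slot axis is L1's direction at 7.6°, so u = (cos 7.6°, sin 7.6°) = (0.9912, 0.1323) and n = (−sin 7.6°, cos 7.6°) = (-0.1323, 0.9912). W is at the origin and Q lies 23.3 along u from W, so Q = 23.3·u = (23.10, 3.082). Tangency of A1 to both parallel lines with radius 9.1 puts R and D at W ± 9.1·n: R = (-1.204, 9.020), D = (1.204, -9.020). Equal radii place P and J the same way about Q: P = Q + 9.1·n = (21.89, 12.10), J = Q − 9.1·n = (24.30, -5.938). Then |WJ| = |J − W| = 25.01.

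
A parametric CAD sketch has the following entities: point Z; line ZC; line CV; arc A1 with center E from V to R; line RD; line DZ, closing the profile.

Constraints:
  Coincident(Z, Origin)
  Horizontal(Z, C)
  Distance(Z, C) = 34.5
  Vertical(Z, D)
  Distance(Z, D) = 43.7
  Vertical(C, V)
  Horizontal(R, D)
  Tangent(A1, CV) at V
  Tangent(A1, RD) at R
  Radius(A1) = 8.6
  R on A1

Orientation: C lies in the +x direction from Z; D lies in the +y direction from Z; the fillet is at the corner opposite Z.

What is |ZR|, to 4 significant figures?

50.80

Z is at the origin; ZC is horizontal with |ZC| = 34.5 and C on the +x side, so C = (34.50, 0.000). Z and D share the same x with |ZD| = 43.7 and D on the +y side, so D = (0.000, 43.70). The virtual corner opposite Z is at (34.50, 43.70). A1 meets CV tangentially, so EV is at right angles to CV and since A1 is tangent to RD there, ER ⟂ RD, with radius 8.6, so the center E sits 8.6 in from both sides at E = (25.90, 35.10). That places the tangent points at V = (34.50, 35.10) on CV and R = (25.90, 43.70) on RD. Then |ZR| = |R − Z| = 50.80.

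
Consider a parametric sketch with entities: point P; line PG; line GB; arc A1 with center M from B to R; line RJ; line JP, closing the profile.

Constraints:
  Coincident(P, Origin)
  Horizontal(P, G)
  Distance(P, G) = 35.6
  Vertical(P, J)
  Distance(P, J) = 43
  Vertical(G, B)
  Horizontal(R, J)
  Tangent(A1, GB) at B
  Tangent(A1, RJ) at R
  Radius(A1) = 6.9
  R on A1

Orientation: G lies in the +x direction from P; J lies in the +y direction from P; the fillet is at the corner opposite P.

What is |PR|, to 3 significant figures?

51.7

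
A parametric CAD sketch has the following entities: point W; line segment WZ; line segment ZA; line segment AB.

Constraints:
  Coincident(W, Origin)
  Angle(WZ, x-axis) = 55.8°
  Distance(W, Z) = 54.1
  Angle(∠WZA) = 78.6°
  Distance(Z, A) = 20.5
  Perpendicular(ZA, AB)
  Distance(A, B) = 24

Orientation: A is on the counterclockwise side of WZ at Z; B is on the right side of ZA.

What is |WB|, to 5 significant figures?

77.654

∠WZA = 78.6°, so ZA runs at 55.8° + (180° − 78.6°) = 157.20° from the x-axis; with |ZA| = 20.5, A = Z + 20.5·(cos 157.20°, sin 157.20°) = (11.511, 52.689). ZA ⟂ AB; with |AB| = 24.0 on the right of ZA, B = A + 24.0·(0.38752, 0.92186) = (20.811, 74.814). Then |WB| = |B − W| = 77.654.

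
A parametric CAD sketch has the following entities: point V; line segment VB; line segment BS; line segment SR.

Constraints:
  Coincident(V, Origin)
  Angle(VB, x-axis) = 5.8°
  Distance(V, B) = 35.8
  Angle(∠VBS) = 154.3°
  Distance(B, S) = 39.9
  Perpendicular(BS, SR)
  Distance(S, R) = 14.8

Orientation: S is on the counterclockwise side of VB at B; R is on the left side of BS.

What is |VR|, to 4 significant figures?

72.16

V is at the origin; VB runs at 5.8° with length 35.8, so B = 35.8·(cos 5.8°, sin 5.8°) = (35.62, 3.618). ∠VBS = 154.3°, so BS runs at 5.8° + (180° − 154.3°) = 31.50° from the x-axis; with |BS| = 39.9, S = B + 39.9·(cos 31.50°, sin 31.50°) = (69.64, 24.47). BS ⟂ SR; with |SR| = 14.8 on the left of BS, R = S + 14.8·(-0.5225, 0.8526) = (61.90, 37.08). Then |VR| = |R − V| = 72.16.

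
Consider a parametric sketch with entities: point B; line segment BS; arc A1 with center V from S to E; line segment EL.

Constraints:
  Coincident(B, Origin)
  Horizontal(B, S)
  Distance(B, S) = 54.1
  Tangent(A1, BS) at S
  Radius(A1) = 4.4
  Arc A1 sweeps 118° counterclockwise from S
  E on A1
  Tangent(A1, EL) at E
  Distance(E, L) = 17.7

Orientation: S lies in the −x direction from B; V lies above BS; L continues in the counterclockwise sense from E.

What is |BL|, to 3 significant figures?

62.6

On A1, S sits at bearing -90° from V; a 118° counterclockwise sweep puts E at bearing 28°, so E = V + 4.4·(cos 28°, sin 28°) = (-50.2, 6.47). Since A1 is tangent to EL there, VE ⟂ EL, so EL runs along (−sin 28°, cos 28°); with |EL| = 17.7, L = (-58.5, 22.1). Then |BL| = |L − B| = 62.6.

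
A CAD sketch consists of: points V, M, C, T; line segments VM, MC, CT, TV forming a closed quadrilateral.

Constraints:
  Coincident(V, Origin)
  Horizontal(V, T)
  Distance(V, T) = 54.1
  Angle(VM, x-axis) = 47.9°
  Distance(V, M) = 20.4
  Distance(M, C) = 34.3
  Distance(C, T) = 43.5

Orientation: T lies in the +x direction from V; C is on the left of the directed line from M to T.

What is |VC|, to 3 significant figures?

54.7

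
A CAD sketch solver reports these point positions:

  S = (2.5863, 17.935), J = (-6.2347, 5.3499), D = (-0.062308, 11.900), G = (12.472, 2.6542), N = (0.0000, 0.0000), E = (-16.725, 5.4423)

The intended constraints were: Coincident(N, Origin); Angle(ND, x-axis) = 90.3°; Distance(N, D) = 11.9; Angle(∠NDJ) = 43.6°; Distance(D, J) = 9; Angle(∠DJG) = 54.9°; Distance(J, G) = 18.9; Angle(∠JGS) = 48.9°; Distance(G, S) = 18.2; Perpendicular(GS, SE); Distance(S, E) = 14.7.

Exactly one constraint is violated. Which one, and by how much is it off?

Distance(S, E) = 14.7 — off by 8.30.

N = (0.00, 0.00) ✓; ND at 90.30° ✓; |ND| = 11.90 ✓; ∠NDJ = 43.60° ✓; |DJ| = 9.000 ✓; ∠DJG = 54.90° ✓; |JG| = 18.90 ✓; ∠JGS = 48.90° ✓; |GS| = 18.20 ✓; ∠(GS, SE) = 90.00° ✓; |SE| = 23.00 ✗.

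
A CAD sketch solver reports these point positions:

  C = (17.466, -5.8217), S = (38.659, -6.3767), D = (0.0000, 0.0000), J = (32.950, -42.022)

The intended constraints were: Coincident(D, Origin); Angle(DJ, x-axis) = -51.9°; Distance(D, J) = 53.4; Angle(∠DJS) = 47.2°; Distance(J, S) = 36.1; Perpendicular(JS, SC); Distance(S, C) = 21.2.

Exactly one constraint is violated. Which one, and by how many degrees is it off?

Perpendicular(JS, SC) — off by 7.60°.

D = (0.00, 0.00) ✓; DJ at -51.90° ✓; |DJ| = 53.40 ✓; ∠DJS = 47.20° ✓; |JS| = 36.10 ✓; ∠(JS, SC) = 97.60° ✗; |SC| = 21.20 ✓.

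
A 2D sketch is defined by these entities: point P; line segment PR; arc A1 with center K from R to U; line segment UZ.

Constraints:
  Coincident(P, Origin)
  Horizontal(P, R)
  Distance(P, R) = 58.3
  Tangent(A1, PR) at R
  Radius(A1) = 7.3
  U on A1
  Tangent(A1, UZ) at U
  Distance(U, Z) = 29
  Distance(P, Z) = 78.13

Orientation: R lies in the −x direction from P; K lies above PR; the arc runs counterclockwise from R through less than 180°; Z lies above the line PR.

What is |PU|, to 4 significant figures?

53.76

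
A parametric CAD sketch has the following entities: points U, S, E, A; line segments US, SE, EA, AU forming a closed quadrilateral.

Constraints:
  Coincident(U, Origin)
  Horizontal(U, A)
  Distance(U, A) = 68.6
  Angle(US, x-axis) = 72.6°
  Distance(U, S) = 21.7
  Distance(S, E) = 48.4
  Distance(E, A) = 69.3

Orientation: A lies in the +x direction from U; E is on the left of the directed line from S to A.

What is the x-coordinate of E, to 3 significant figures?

34.4

Checks: |SE| = 48.40 ✓; |EA| = 69.30 ✓.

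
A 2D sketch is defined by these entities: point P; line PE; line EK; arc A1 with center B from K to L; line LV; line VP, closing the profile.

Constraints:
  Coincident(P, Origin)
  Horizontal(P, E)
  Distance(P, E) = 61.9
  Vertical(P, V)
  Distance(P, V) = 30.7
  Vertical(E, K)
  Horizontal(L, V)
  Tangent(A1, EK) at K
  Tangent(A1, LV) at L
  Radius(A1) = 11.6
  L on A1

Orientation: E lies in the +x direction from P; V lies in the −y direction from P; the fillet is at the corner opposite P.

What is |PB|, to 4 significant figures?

53.80

P is at the origin; P and E share the same y with |PE| = 61.9 and E on the +x side, so E = (61.90, 0.000). PV is vertical with |PV| = 30.7 and V on the −y side, so V = (0.000, -30.70). The virtual corner opposite P is at (61.90, -30.70). The tangent condition forces BK to be normal to EK and tangency of A1 to LV means the radius BL is perpendicular to LV, with radius 11.6, so the center B sits 11.6 in from both sides at B = (50.30, -19.10). Then |PB| = |B − P| = 53.80.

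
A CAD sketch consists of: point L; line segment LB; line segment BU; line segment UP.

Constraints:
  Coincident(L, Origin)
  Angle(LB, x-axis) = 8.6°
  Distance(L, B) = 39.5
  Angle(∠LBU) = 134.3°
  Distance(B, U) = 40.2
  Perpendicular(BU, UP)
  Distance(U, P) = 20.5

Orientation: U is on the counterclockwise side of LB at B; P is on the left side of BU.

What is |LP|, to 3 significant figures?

68.2

L is at the origin; LB runs at 8.6° with length 39.5, so B = 39.5·(cos 8.6°, sin 8.6°) = (39.1, 5.91). ∠LBU = 134.3°, so BU runs at 8.6° + (180° − 134.3°) = 54.3° from the x-axis; with |BU| = 40.2, U = B + 40.2·(cos 54.3°, sin 54.3°) = (62.5, 38.6). BU is perpendicular to UP; with |UP| = 20.5 on the left of BU, P = U + 20.5·(-0.812, 0.584) = (45.9, 50.5). Then |LP| = |P − L| = 68.2.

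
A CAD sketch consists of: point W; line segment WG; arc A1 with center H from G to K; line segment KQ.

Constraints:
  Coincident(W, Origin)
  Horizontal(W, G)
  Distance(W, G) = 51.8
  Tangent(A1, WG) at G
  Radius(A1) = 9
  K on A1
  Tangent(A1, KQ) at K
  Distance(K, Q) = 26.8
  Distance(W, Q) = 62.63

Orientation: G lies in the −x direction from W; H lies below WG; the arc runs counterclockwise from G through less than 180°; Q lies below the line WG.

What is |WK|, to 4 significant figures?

61.42

W is at the origin; W and G share the same y with |WG| = 51.8 and G on the −x side, so G = (-51.80, 0.000). A1 meets WG tangentially, so HG is at right angles to WG, so H = G + (0, -9) = (-51.80, -9.000). Since HK ⟂ KQ (tangency), |HQ| = √(9.0² + 26.8²) = 28.27 regardless of where K sits on A1. So Q lies on both circle(W, 62.63) and circle(H, 28.27); the below-WG intersection is Q = (-50.36, -37.23). K is the foot of the tangent from Q: K = (-60.17, -12.30).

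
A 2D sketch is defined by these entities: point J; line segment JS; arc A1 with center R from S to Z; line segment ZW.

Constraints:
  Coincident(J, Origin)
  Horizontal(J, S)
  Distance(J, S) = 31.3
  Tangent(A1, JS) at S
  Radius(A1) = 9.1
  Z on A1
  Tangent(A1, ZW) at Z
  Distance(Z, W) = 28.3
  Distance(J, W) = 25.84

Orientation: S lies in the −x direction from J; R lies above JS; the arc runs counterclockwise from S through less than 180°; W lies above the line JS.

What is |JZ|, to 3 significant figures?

24.5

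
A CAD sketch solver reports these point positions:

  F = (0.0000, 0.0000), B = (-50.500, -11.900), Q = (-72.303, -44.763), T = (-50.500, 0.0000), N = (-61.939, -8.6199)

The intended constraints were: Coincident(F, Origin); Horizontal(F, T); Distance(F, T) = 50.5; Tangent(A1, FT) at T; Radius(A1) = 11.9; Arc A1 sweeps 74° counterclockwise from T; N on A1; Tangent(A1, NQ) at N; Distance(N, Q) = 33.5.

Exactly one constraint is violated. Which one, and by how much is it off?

Distance(N, Q) = 33.5 — off by 4.10.

F = (0.00, 0.00) ✓; F.y = 0.00, T.y = 0.00 ✓; |FT| = 50.50 ✓; ∠(BT, TF) = 90.00° ✓; |BT| = 11.90 ✓; bearing(B→N) − bearing(B→T) = 74.00° ✓; |BN| = 11.90 ✓; ∠(BN, NQ) = 90.00° ✓; |NQ| = 37.60 ✗.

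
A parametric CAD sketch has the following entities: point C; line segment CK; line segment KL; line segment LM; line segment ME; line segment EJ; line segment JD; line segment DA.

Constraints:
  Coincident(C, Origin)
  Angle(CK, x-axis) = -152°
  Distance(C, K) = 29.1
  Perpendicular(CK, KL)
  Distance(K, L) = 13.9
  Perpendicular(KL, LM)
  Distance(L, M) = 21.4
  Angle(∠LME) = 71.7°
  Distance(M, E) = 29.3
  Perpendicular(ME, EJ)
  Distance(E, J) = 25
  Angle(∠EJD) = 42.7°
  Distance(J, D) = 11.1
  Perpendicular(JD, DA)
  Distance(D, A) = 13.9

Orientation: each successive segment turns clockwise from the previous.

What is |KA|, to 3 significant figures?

14.8

C is at the origin; CK runs at -152.0° with length 29.1, so K = (-25.7, -13.7). CK is perpendicular to KL, so KL runs at 118°; with |KL| = 13.9, L = (-32.2, -1.39). KL is perpendicular to LM, so LM runs at 28.0°; with |LM| = 21.4, M = (-13.3, 8.66). ∠LME = 71.7° gives ME at -80.3° from the x-axis; with |ME| = 29.3, E = (-8.39, -20.2). The perpendicularity gives EJ at right angles to ME, so EJ runs at -170°; with |EJ| = 25.0, J = (-33.0, -24.4). ∠EJD = 42.7° gives JD at 52.4° from the x-axis; with |JD| = 11.1, D = (-26.3, -15.6). JD is perpendicular to DA, so DA runs at -37.6°; with |DA| = 13.9, A = (-15.2, -24.1). Then |KA| = |A − K| = 14.8.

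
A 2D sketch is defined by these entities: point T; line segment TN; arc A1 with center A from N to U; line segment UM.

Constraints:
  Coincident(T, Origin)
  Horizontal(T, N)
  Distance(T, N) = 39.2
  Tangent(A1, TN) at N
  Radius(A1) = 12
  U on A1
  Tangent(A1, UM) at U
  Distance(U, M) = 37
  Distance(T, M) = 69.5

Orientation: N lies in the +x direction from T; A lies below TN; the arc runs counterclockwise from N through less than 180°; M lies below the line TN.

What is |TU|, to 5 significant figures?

34.309

Checks: |AU| = 12.00 ✓; ∠(AU, UM) = 90.00° ✓; |UM| = 37.00 ✓; |TM| = 69.50 ✓.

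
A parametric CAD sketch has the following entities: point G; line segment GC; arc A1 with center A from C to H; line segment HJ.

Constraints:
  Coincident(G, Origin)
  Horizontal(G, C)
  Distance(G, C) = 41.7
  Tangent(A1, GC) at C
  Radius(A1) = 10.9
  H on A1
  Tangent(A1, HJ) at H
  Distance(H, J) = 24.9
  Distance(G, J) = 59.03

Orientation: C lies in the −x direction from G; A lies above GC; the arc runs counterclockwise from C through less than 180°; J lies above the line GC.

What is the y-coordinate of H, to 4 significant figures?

16.56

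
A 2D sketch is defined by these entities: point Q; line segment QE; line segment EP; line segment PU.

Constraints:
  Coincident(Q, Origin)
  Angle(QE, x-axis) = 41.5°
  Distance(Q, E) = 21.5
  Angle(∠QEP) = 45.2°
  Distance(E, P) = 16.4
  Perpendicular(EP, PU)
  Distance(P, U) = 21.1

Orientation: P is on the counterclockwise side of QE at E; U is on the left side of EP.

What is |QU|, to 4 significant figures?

5.976

Q is at the origin; QE runs at 41.5° with length 21.5, so E = 21.5·(cos 41.5°, sin 41.5°) = (16.10, 14.25). ∠QEP = 45.2°, so EP runs at 41.5° + (180° − 45.2°) = 176.3° from the x-axis; with |EP| = 16.4, P = E + 16.4·(cos 176.3°, sin 176.3°) = (-0.2633, 15.30). EP is perpendicular to PU; with |PU| = 21.1 on the left of EP, U = P + 21.1·(-0.06453, -0.9979) = (-1.625, -5.751). Then |QU| = |U − Q| = 5.976.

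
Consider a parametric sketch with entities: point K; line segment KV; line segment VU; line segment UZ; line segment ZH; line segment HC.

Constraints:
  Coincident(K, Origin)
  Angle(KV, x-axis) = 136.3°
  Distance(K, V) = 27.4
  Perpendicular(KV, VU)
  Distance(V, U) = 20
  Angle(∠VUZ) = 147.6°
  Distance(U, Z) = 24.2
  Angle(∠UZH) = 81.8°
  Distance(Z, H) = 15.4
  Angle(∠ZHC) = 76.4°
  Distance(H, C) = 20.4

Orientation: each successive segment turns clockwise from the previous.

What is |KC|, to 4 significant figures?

26.71

K is at the origin; KV runs at 136.3° with length 27.4, so V = (-19.81, 18.93). The perpendicularity gives VU at right angles to KV, so VU runs at 46.30°; with |VU| = 20.0, U = (-5.992, 33.39). ∠VUZ = 147.6° gives UZ at 13.90° from the x-axis; with |UZ| = 24.2, Z = (17.50, 39.20). ∠UZH = 81.8° gives ZH at -84.30° from the x-axis; with |ZH| = 15.4, H = (19.03, 23.88). ∠ZHC = 76.4° gives HC at 172.1° from the x-axis; with |HC| = 20.4, C = (-1.177, 26.68). Then |KC| = |C − K| = 26.71.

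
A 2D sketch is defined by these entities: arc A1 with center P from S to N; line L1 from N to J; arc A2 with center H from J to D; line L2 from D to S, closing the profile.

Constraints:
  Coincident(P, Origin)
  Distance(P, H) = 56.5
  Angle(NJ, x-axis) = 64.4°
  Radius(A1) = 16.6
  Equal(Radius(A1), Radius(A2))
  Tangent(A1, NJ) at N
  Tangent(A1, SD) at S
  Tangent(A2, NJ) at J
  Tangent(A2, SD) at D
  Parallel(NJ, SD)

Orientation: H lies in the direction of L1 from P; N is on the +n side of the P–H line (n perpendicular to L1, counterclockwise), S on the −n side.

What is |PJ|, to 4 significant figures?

58.89

The slot axis is L1's direction at 64.4°, so u = (cos 64.4°, sin 64.4°) = (0.4321, 0.9018) and n = (−sin 64.4°, cos 64.4°) = (-0.9018, 0.4321). P is at the origin and H lies 56.5 along u from P, so H = 56.5·u = (24.41, 50.95). Tangency of A1 to both parallel lines with radius 16.6 puts N and S at P ± 16.6·n: N = (-14.97, 7.173), S = (14.97, -7.173). Equal radii place J and D the same way about H: J = H + 16.6·n = (9.442, 58.13), D = H − 16.6·n = (39.38, 43.78). Then |PJ| = |J − P| = 58.89.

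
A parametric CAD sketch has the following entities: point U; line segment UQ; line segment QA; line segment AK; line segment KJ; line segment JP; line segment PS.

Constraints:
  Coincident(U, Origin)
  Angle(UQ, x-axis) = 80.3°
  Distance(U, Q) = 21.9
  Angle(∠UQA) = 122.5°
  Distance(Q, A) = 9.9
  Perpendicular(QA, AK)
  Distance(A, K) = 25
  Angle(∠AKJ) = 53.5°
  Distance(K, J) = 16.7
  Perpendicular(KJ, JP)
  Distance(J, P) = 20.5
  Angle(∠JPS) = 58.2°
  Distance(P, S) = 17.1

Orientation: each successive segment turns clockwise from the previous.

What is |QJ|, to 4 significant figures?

15.47

U is at the origin; UQ runs at 80.3° with length 21.9, so Q = (3.690, 21.59). ∠UQA = 122.5° gives QA at 22.80° from the x-axis; with |QA| = 9.9, A = (12.82, 25.42). QA ⟂ AK, so AK runs at -67.20°; with |AK| = 25.0, K = (22.50, 2.377). ∠AKJ = 53.5° gives KJ at 166.3° from the x-axis; with |KJ| = 16.7, J = (6.279, 6.332). Then |QJ| = |J − Q| = 15.47.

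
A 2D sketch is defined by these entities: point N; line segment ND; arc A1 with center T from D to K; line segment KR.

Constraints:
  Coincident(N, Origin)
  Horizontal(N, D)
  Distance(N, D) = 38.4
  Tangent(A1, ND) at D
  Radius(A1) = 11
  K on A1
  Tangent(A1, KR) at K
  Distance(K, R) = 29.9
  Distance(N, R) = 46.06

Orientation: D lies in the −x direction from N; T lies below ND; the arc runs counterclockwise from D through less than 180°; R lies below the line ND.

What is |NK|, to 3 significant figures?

49.7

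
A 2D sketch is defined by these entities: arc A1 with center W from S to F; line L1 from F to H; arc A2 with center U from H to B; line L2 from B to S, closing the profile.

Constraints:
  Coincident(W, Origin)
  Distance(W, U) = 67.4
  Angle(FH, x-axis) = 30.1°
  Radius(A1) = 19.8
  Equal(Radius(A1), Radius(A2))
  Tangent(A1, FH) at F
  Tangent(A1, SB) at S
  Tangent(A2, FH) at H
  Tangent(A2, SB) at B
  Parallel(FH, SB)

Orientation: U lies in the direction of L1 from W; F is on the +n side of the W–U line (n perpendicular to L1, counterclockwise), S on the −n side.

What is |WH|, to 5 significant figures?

70.248

The slot axis is L1's direction at 30.1°, so u = (cos 30.1°, sin 30.1°) = (0.86515, 0.50151) and n = (−sin 30.1°, cos 30.1°) = (-0.50151, 0.86515). W is at the origin and U lies 67.4 along u from W, so U = 67.4·u = (58.311, 33.802). Tangency of A1 to both parallel lines with radius 19.8 puts F and S at W ± 19.8·n: F = (-9.9299, 17.130), S = (9.9299, -17.130). Equal radii place H and B the same way about U: H = U + 19.8·n = (48.381, 50.932), B = U − 19.8·n = (68.241, 16.672). Then |WH| = |H − W| = 70.248.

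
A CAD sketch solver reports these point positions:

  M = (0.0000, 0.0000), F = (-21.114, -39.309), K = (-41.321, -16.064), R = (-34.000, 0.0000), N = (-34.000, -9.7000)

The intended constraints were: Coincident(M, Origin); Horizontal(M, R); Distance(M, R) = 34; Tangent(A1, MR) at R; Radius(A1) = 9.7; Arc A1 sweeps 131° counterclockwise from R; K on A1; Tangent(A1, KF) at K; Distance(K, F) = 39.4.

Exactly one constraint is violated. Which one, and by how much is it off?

Distance(K, F) = 39.4 — off by 8.60.

M = (0.00, 0.00) ✓; M.y = 0.00, R.y = 0.00 ✓; |MR| = 34.00 ✓; ∠(NR, RM) = 90.00° ✓; |NR| = 9.700 ✓; bearing(N→K) − bearing(N→R) = 131.0° ✓; |NK| = 9.700 ✓; ∠(NK, KF) = 90.00° ✓; |KF| = 30.80 ✗.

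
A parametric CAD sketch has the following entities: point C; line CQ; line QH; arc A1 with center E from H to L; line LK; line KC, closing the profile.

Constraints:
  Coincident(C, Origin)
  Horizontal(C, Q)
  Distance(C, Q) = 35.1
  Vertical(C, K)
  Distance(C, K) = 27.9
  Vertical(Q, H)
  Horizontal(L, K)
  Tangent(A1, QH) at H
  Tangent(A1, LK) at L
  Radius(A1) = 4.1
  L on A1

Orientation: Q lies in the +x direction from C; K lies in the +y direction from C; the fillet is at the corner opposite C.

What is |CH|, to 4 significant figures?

42.41

C is at the origin; C and Q share the same y with |CQ| = 35.1 and Q on the +x side, so Q = (35.10, 0.000). C and K share the same x with |CK| = 27.9 and K on the +y side, so K = (0.000, 27.90). The virtual corner opposite C is at (35.10, 27.90). Tangency of A1 to QH means the radius EH is perpendicular to QH and since A1 is tangent to LK there, EL ⟂ LK, with radius 4.1, so the center E sits 4.1 in from both sides at E = (31.00, 23.80). That places the tangent points at H = (35.10, 23.80) on QH and L = (31.00, 27.90) on LK. Then |CH| = |H − C| = 42.41.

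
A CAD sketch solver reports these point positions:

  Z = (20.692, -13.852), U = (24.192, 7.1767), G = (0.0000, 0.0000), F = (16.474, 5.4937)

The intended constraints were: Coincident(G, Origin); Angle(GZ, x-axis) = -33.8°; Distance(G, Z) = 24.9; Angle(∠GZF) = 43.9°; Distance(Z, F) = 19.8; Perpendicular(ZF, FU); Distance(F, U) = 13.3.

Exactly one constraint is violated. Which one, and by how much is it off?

Distance(F, U) = 13.3 — off by 5.40.

G = (0.00, 0.00) ✓; GZ at -33.80° ✓; |GZ| = 24.90 ✓; ∠GZF = 43.90° ✓; |ZF| = 19.80 ✓; ∠(ZF, FU) = 90.00° ✓; |FU| = 7.899 ✗.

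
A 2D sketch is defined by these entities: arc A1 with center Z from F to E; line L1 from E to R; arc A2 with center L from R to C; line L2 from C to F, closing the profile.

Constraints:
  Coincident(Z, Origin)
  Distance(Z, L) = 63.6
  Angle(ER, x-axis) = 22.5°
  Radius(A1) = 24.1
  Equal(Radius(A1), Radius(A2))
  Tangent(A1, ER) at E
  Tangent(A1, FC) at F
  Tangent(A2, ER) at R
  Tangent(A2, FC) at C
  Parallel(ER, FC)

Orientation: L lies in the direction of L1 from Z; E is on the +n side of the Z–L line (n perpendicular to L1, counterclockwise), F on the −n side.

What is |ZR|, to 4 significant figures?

68.01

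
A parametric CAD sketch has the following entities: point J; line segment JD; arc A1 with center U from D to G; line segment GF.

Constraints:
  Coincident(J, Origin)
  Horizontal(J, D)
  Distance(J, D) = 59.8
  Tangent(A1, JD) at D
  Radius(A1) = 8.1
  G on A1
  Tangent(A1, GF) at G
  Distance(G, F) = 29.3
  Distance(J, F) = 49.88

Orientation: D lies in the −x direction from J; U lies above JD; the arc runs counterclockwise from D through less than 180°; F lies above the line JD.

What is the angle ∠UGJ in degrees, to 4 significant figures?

158.1°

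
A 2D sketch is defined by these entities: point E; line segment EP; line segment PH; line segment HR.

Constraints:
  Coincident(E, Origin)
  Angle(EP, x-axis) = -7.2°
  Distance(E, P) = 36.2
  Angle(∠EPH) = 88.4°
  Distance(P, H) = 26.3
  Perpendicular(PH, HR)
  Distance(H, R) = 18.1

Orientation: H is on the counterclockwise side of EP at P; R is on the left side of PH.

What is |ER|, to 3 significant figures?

31.1

E is at the origin; EP runs at -7.2° with length 36.2, so P = 36.2·(cos -7.2°, sin -7.2°) = (35.9, -4.54). ∠EPH = 88.4°, so PH runs at -7.2° + (180° − 88.4°) = 84.4° from the x-axis; with |PH| = 26.3, H = P + 26.3·(cos 84.4°, sin 84.4°) = (38.5, 21.6). PH ⟂ HR; with |HR| = 18.1 on the left of PH, R = H + 18.1·(-0.995, 0.0976) = (20.5, 23.4). Then |ER| = |R − E| = 31.1.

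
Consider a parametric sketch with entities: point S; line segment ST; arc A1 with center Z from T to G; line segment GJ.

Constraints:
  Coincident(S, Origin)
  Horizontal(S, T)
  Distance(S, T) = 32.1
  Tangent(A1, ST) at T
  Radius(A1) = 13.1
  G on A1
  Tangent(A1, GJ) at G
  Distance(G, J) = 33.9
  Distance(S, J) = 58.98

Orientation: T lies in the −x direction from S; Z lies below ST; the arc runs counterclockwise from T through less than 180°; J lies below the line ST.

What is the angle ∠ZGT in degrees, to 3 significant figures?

34.5°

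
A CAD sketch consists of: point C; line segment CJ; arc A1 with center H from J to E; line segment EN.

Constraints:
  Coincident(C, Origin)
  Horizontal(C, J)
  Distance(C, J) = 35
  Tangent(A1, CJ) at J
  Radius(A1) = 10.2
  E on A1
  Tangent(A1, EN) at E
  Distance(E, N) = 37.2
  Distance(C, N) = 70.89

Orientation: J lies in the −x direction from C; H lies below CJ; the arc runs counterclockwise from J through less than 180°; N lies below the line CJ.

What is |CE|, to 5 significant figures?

45.073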